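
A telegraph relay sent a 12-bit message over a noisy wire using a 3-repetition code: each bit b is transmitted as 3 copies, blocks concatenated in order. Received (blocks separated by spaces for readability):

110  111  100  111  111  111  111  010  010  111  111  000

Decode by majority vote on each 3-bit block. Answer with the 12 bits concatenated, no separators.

110111100110

Block 1 (110): 2 ones → 1
Block 2 (111): 3 ones → 1
Block 3 (100): 1 one → 0
Block 4 (111): 3 ones → 1
Block 5 (111): 3 ones → 1
Block 6 (111): 3 ones → 1
Block 7 (111): 3 ones → 1
Block 8 (010): 1 one → 0
Block 9 (010): 1 one → 0
Block 10 (111): 3 ones → 1
Block 11 (111): 3 ones → 1
Block 12 (000): 0 ones → 0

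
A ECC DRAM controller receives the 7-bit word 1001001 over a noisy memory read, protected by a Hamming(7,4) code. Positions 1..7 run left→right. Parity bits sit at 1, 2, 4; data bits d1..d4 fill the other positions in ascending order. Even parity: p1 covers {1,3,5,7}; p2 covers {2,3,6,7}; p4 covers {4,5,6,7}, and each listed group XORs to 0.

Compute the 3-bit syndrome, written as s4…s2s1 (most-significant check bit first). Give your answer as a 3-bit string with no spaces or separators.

s1 (pos 1,3,5,7): 1⊕0⊕0⊕1 = 0
s2 (pos 2,3,6,7): 0⊕0⊕0⊕1 = 1
s4 (pos 4,5,6,7): 1⊕0⊕0⊕1 = 0
Syndrome s4…s1 = 010 → error at position 2.

010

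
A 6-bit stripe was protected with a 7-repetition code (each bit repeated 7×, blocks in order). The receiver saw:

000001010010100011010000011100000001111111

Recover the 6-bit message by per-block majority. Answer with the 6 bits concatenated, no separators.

000001

Block 1 (0000010): 1 one → 0
Block 2 (1001010): 3 ones → 0
Block 3 (0011010): 3 ones → 0
Block 4 (0000111): 3 ones → 0
Block 5 (0000000): 0 ones → 0
Block 6 (1111111): 7 ones → 1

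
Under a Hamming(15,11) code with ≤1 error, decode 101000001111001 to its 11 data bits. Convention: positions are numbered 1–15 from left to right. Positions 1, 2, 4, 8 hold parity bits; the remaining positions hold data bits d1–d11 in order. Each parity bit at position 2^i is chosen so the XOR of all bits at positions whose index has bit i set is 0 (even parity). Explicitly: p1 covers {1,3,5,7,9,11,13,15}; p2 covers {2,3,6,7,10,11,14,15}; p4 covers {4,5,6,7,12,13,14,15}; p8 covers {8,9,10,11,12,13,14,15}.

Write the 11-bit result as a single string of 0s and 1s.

s1 (pos 1,3,5,7,9,11,13,15): 1⊕1⊕0⊕0⊕1⊕1⊕0⊕1 = 1
s2 (pos 2,3,6,7,10,11,14,15): 0⊕1⊕0⊕0⊕1⊕1⊕0⊕1 = 0
s4 (pos 4,5,6,7,12,13,14,15): 0⊕0⊕0⊕0⊕1⊕0⊕0⊕1 = 0
s8 (pos 8,9,10,11,12,13,14,15): 0⊕1⊕1⊕1⊕1⊕0⊕0⊕1 = 1
Syndrome s8…s1 = 1001 → error at position 9.
Flip position 9: 101000001111001 → 101000000111001
Read data bits from positions 3,5,6,7,9,10,11,12,13,14,15: 10000111001

10000111001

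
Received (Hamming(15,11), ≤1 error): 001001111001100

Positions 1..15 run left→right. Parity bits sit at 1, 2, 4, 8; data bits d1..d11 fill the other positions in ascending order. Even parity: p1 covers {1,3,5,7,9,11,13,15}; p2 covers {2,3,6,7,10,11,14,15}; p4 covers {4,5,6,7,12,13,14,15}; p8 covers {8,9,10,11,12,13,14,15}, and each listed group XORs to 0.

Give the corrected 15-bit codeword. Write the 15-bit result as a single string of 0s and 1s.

s1 (pos 1,3,5,7,9,11,13,15): 0⊕1⊕0⊕1⊕1⊕0⊕1⊕0 = 0
s2 (pos 2,3,6,7,10,11,14,15): 0⊕1⊕1⊕1⊕0⊕0⊕0⊕0 = 1
s4 (pos 4,5,6,7,12,13,14,15): 0⊕0⊕1⊕1⊕1⊕1⊕0⊕0 = 0
s8 (pos 8,9,10,11,12,13,14,15): 1⊕1⊕0⊕0⊕1⊕1⊕0⊕0 = 0
Syndrome s8…s1 = 0010 → error at position 2.
Flip position 2: 001001111001100 → 011001111001100

011001111001100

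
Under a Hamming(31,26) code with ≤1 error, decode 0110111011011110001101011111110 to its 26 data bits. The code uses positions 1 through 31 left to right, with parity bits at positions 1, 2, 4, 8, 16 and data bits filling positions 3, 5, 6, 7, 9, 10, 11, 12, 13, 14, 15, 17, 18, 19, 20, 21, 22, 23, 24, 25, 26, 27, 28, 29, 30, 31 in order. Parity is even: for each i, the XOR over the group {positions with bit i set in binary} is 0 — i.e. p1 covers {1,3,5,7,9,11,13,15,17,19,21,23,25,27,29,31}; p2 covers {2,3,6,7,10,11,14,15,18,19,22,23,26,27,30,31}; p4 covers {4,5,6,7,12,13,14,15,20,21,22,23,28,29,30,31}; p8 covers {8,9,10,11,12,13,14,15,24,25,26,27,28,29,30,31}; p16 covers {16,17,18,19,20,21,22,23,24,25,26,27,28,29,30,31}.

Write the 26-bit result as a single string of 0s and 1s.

11111101111001101011111110

s1 (pos 1,3,5,7,9,11,13,15,17,19,21,23,25,27,29,31): 0⊕1⊕1⊕1⊕1⊕0⊕1⊕1⊕0⊕1⊕0⊕0⊕1⊕1⊕1⊕0 = 0
s2 (pos 2,3,6,7,10,11,14,15,18,19,22,23,26,27,30,31): 1⊕1⊕1⊕1⊕1⊕0⊕1⊕1⊕0⊕1⊕1⊕0⊕1⊕1⊕1⊕0 = 0
s4 (pos 4,5,6,7,12,13,14,15,20,21,22,23,28,29,30,31): 0⊕1⊕1⊕1⊕1⊕1⊕1⊕1⊕1⊕0⊕1⊕0⊕1⊕1⊕1⊕0 = 0
s8 (pos 8,9,10,11,12,13,14,15,24,25,26,27,28,29,30,31): 0⊕1⊕1⊕0⊕1⊕1⊕1⊕1⊕1⊕1⊕1⊕1⊕1⊕1⊕1⊕0 = 1
s16 (pos 16,17,18,19,20,21,22,23,24,25,26,27,28,29,30,31): 0⊕0⊕0⊕1⊕1⊕0⊕1⊕0⊕1⊕1⊕1⊕1⊕1⊕1⊕1⊕0 = 0
Syndrome s16…s1 = 01000 → error at position 8.
Flip position 8: 0110111011011110001101011111110 → 0110111111011110001101011111110
Read data bits from positions 3,5,6,7,9,10,11,12,13,14,15,17,18,19,20,21,22,23,24,25,26,27,28,29,30,31: 11111101111001101011111110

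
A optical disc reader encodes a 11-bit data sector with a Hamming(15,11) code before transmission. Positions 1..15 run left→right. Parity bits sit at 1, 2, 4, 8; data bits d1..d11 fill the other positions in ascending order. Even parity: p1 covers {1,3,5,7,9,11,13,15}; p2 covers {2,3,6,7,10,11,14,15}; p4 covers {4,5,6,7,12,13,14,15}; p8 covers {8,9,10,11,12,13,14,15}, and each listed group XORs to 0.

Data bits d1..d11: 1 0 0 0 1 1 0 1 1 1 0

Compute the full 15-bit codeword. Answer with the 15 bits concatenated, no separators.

111100011101110

Place data at non-parity positions: p1 p2 1 p4 0 0 0 p8 1 1 0 1 1 1 0
p1 (pos 1,3,5,7,9,11,13,15): XOR of data positions = 1⊕0⊕0⊕1⊕0⊕1⊕0 = 1
p2 (pos 2,3,6,7,10,11,14,15): XOR of data positions = 1⊕0⊕0⊕1⊕0⊕1⊕0 = 1
p4 (pos 4,5,6,7,12,13,14,15): XOR of data positions = 0⊕0⊕0⊕1⊕1⊕1⊕0 = 1
p8 (pos 8,9,10,11,12,13,14,15): XOR of data positions = 1⊕1⊕0⊕1⊕1⊕1⊕0 = 1
Codeword: 111100011101110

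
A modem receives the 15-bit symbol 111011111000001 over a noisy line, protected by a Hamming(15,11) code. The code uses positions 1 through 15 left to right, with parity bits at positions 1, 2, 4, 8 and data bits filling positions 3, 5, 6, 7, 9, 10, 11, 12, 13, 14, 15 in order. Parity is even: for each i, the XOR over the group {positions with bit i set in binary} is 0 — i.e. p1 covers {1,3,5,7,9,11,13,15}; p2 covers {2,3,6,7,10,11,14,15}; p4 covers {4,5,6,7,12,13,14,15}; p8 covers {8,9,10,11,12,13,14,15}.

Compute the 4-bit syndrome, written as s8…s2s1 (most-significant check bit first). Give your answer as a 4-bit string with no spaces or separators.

1010

s1 (pos 1,3,5,7,9,11,13,15): 1⊕1⊕1⊕1⊕1⊕0⊕0⊕1 = 0
s2 (pos 2,3,6,7,10,11,14,15): 1⊕1⊕1⊕1⊕0⊕0⊕0⊕1 = 1
s4 (pos 4,5,6,7,12,13,14,15): 0⊕1⊕1⊕1⊕0⊕0⊕0⊕1 = 0
s8 (pos 8,9,10,11,12,13,14,15): 1⊕1⊕0⊕0⊕0⊕0⊕0⊕1 = 1
Syndrome s8…s1 = 1010 → error at position 10.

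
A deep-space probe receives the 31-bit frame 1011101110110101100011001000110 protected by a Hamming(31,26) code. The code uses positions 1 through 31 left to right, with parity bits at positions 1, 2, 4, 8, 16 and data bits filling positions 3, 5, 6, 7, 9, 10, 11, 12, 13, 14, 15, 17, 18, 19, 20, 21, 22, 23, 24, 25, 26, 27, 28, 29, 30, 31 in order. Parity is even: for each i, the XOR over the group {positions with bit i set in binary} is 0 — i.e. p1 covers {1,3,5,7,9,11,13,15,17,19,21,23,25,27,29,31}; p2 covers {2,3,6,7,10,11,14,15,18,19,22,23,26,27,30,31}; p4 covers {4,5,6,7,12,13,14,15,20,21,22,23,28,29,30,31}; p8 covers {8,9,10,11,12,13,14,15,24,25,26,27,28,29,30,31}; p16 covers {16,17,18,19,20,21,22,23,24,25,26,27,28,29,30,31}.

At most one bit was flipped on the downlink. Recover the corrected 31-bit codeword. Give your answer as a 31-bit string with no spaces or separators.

s1 (pos 1,3,5,7,9,11,13,15,17,19,21,23,25,27,29,31): 1⊕1⊕1⊕1⊕1⊕1⊕0⊕0⊕1⊕0⊕1⊕0⊕1⊕0⊕1⊕0 = 0
s2 (pos 2,3,6,7,10,11,14,15,18,19,22,23,26,27,30,31): 0⊕1⊕0⊕1⊕0⊕1⊕1⊕0⊕0⊕0⊕1⊕0⊕0⊕0⊕1⊕0 = 0
s4 (pos 4,5,6,7,12,13,14,15,20,21,22,23,28,29,30,31): 1⊕1⊕0⊕1⊕1⊕0⊕1⊕0⊕0⊕1⊕1⊕0⊕0⊕1⊕1⊕0 = 1
s8 (pos 8,9,10,11,12,13,14,15,24,25,26,27,28,29,30,31): 1⊕1⊕0⊕1⊕1⊕0⊕1⊕0⊕0⊕1⊕0⊕0⊕0⊕1⊕1⊕0 = 0
s16 (pos 16,17,18,19,20,21,22,23,24,25,26,27,28,29,30,31): 1⊕1⊕0⊕0⊕0⊕1⊕1⊕0⊕0⊕1⊕0⊕0⊕0⊕1⊕1⊕0 = 1
Syndrome s16…s1 = 10100 → error at position 20.
Flip position 20: 1011101110110101100011001000110 → 1011101110110101100111001000110

1011101110110101100111001000110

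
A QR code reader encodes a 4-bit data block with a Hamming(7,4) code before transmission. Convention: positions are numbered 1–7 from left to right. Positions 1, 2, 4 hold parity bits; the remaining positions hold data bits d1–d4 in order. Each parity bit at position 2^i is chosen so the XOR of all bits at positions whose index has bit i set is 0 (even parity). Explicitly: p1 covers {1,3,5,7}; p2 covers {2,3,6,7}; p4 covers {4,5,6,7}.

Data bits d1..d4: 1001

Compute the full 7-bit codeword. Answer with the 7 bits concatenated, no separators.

Place data at non-parity positions: p1 p2 1 p4 0 0 1
p1 (pos 1,3,5,7): XOR of data positions = 1⊕0⊕1 = 0
p2 (pos 2,3,6,7): XOR of data positions = 1⊕0⊕1 = 0
p4 (pos 4,5,6,7): XOR of data positions = 0⊕0⊕1 = 1
Codeword: 0011001

0011001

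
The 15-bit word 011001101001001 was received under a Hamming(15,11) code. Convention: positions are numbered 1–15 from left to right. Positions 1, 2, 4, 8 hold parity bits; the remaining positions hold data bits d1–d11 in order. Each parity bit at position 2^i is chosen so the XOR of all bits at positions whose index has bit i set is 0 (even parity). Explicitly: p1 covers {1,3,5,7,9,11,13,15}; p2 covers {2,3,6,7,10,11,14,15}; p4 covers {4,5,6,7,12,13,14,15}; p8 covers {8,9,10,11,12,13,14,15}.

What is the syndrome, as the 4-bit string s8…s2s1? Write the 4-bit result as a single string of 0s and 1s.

1010

s1 (pos 1,3,5,7,9,11,13,15): 0⊕1⊕0⊕1⊕1⊕0⊕0⊕1 = 0
s2 (pos 2,3,6,7,10,11,14,15): 1⊕1⊕1⊕1⊕0⊕0⊕0⊕1 = 1
s4 (pos 4,5,6,7,12,13,14,15): 0⊕0⊕1⊕1⊕1⊕0⊕0⊕1 = 0
s8 (pos 8,9,10,11,12,13,14,15): 0⊕1⊕0⊕0⊕1⊕0⊕0⊕1 = 1
Syndrome s8…s1 = 1010 → error at position 10.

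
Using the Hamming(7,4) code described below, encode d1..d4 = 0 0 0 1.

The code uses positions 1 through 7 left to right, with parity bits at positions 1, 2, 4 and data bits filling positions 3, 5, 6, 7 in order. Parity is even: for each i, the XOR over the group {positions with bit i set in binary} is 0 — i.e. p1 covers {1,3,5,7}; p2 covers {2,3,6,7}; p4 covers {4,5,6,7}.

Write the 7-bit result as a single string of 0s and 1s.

1101001

Place data at non-parity positions: p1 p2 0 p4 0 0 1
p1 (pos 1,3,5,7): XOR of data positions = 0⊕0⊕1 = 1
p2 (pos 2,3,6,7): XOR of data positions = 0⊕0⊕1 = 1
p4 (pos 4,5,6,7): XOR of data positions = 0⊕0⊕1 = 1
Codeword: 1101001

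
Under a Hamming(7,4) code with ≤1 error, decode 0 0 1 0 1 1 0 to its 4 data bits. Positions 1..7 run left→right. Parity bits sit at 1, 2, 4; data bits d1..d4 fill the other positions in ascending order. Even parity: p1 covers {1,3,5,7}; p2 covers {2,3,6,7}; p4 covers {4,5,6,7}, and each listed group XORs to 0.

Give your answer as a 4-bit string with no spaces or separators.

s1 (pos 1,3,5,7): 0⊕1⊕1⊕0 = 0
s2 (pos 2,3,6,7): 0⊕1⊕1⊕0 = 0
s4 (pos 4,5,6,7): 0⊕1⊕1⊕0 = 0
Syndrome s4…s1 = 000 → no error.
Read data bits from positions 3,5,6,7: 1110

1110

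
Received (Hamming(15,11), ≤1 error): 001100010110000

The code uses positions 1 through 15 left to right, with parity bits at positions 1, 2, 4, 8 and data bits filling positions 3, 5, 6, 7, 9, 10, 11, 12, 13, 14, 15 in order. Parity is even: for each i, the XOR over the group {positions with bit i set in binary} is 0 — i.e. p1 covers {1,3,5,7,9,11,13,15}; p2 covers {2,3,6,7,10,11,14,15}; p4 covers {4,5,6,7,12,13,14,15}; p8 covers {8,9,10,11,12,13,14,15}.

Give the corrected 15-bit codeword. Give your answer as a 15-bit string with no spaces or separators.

s1 (pos 1,3,5,7,9,11,13,15): 0⊕1⊕0⊕0⊕0⊕1⊕0⊕0 = 0
s2 (pos 2,3,6,7,10,11,14,15): 0⊕1⊕0⊕0⊕1⊕1⊕0⊕0 = 1
s4 (pos 4,5,6,7,12,13,14,15): 1⊕0⊕0⊕0⊕0⊕0⊕0⊕0 = 1
s8 (pos 8,9,10,11,12,13,14,15): 1⊕0⊕1⊕1⊕0⊕0⊕0⊕0 = 1
Syndrome s8…s1 = 1110 → error at position 14.
Flip position 14: 001100010110000 → 001100010110010

001100010110010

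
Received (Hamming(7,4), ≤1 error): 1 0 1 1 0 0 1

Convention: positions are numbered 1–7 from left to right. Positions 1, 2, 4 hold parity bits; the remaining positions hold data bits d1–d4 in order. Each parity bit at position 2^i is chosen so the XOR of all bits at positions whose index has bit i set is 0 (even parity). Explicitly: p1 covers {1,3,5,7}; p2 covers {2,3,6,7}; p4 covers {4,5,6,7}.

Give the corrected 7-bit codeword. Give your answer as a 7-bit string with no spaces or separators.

0011001

s1 (pos 1,3,5,7): 1⊕1⊕0⊕1 = 1
s2 (pos 2,3,6,7): 0⊕1⊕0⊕1 = 0
s4 (pos 4,5,6,7): 1⊕0⊕0⊕1 = 0
Syndrome s4…s1 = 001 → error at position 1.
Flip position 1: 1011001 → 0011001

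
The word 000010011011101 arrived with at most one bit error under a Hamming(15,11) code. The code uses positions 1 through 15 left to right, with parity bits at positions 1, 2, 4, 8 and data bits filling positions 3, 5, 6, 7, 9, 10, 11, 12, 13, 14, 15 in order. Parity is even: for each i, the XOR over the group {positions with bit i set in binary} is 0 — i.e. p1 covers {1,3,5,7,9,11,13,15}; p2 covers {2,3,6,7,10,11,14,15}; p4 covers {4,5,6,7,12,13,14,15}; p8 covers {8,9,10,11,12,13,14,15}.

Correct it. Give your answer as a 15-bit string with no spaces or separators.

s1 (pos 1,3,5,7,9,11,13,15): 0⊕0⊕1⊕0⊕1⊕1⊕1⊕1 = 1
s2 (pos 2,3,6,7,10,11,14,15): 0⊕0⊕0⊕0⊕0⊕1⊕0⊕1 = 0
s4 (pos 4,5,6,7,12,13,14,15): 0⊕1⊕0⊕0⊕1⊕1⊕0⊕1 = 0
s8 (pos 8,9,10,11,12,13,14,15): 1⊕1⊕0⊕1⊕1⊕1⊕0⊕1 = 0
Syndrome s8…s1 = 0001 → error at position 1.
Flip position 1: 000010011011101 → 100010011011101

100010011011101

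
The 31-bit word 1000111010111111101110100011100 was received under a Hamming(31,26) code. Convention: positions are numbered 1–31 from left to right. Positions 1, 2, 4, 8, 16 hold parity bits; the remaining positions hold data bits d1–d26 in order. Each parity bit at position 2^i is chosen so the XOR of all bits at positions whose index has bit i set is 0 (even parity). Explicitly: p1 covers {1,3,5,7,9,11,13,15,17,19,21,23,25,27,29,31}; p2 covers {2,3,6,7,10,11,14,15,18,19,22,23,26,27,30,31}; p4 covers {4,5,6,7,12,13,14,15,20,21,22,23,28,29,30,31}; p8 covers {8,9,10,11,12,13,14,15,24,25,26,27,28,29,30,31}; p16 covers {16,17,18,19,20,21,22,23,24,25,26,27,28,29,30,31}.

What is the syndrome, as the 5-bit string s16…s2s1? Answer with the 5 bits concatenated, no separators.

s1 (pos 1,3,5,7,9,11,13,15,17,19,21,23,25,27,29,31): 1⊕0⊕1⊕1⊕1⊕1⊕1⊕1⊕1⊕1⊕1⊕1⊕0⊕1⊕1⊕0 = 1
s2 (pos 2,3,6,7,10,11,14,15,18,19,22,23,26,27,30,31): 0⊕0⊕1⊕1⊕0⊕1⊕1⊕1⊕0⊕1⊕0⊕1⊕0⊕1⊕0⊕0 = 0
s4 (pos 4,5,6,7,12,13,14,15,20,21,22,23,28,29,30,31): 0⊕1⊕1⊕1⊕1⊕1⊕1⊕1⊕1⊕1⊕0⊕1⊕1⊕1⊕0⊕0 = 0
s8 (pos 8,9,10,11,12,13,14,15,24,25,26,27,28,29,30,31): 0⊕1⊕0⊕1⊕1⊕1⊕1⊕1⊕0⊕0⊕0⊕1⊕1⊕1⊕0⊕0 = 1
s16 (pos 16,17,18,19,20,21,22,23,24,25,26,27,28,29,30,31): 1⊕1⊕0⊕1⊕1⊕1⊕0⊕1⊕0⊕0⊕0⊕1⊕1⊕1⊕0⊕0 = 1
Syndrome s16…s1 = 11001 → error at position 25.

11001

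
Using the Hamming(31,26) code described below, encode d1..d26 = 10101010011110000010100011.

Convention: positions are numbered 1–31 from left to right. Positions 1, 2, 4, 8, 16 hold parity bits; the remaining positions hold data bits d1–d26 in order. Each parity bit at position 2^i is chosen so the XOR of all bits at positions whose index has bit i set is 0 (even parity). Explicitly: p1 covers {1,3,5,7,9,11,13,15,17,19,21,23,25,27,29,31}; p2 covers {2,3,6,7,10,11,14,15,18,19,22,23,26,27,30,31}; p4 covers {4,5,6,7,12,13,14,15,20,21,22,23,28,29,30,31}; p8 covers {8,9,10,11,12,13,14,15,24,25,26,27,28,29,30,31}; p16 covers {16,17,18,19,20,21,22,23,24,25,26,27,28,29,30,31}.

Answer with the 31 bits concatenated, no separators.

Place data at non-parity positions: p1 p2 1 p4 0 1 0 p8 1 0 1 0 0 1 1 p16 1 1 0 0 0 0 0 1 0 1 0 0 0 1 1
p1 (pos 1,3,5,7,9,11,13,15,17,19,21,23,25,27,29,31): XOR of data positions = 1⊕0⊕0⊕1⊕1⊕0⊕1⊕1⊕0⊕0⊕0⊕0⊕0⊕0⊕1 = 0
p2 (pos 2,3,6,7,10,11,14,15,18,19,22,23,26,27,30,31): XOR of data positions = 1⊕1⊕0⊕0⊕1⊕1⊕1⊕1⊕0⊕0⊕0⊕1⊕0⊕1⊕1 = 1
p4 (pos 4,5,6,7,12,13,14,15,20,21,22,23,28,29,30,31): XOR of data positions = 0⊕1⊕0⊕0⊕0⊕1⊕1⊕0⊕0⊕0⊕0⊕0⊕0⊕1⊕1 = 1
p8 (pos 8,9,10,11,12,13,14,15,24,25,26,27,28,29,30,31): XOR of data positions = 1⊕0⊕1⊕0⊕0⊕1⊕1⊕1⊕0⊕1⊕0⊕0⊕0⊕1⊕1 = 0
p16 (pos 16,17,18,19,20,21,22,23,24,25,26,27,28,29,30,31): XOR of data positions = 1⊕1⊕0⊕0⊕0⊕0⊕0⊕1⊕0⊕1⊕0⊕0⊕0⊕1⊕1 = 0
Codeword: 0111010010100110110000010100011

0111010010100110110000010100011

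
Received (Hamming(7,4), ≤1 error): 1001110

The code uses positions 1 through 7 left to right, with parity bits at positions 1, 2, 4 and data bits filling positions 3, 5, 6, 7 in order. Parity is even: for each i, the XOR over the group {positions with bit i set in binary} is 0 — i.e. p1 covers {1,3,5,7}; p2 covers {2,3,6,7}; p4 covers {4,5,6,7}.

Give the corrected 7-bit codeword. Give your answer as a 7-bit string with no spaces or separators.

1001100

s1 (pos 1,3,5,7): 1⊕0⊕1⊕0 = 0
s2 (pos 2,3,6,7): 0⊕0⊕1⊕0 = 1
s4 (pos 4,5,6,7): 1⊕1⊕1⊕0 = 1
Syndrome s4…s1 = 110 → error at position 6.
Flip position 6: 1001110 → 1001100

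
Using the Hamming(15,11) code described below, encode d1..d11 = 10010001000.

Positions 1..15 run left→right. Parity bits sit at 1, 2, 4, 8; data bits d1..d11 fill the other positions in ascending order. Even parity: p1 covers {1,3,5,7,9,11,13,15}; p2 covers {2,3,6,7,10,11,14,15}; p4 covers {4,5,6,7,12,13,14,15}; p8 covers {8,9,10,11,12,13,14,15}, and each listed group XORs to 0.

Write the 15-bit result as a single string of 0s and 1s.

001000110001000

Place data at non-parity positions: p1 p2 1 p4 0 0 1 p8 0 0 0 1 0 0 0
p1 (pos 1,3,5,7,9,11,13,15): XOR of data positions = 1⊕0⊕1⊕0⊕0⊕0⊕0 = 0
p2 (pos 2,3,6,7,10,11,14,15): XOR of data positions = 1⊕0⊕1⊕0⊕0⊕0⊕0 = 0
p4 (pos 4,5,6,7,12,13,14,15): XOR of data positions = 0⊕0⊕1⊕1⊕0⊕0⊕0 = 0
p8 (pos 8,9,10,11,12,13,14,15): XOR of data positions = 0⊕0⊕0⊕1⊕0⊕0⊕0 = 1
Codeword: 001000110001000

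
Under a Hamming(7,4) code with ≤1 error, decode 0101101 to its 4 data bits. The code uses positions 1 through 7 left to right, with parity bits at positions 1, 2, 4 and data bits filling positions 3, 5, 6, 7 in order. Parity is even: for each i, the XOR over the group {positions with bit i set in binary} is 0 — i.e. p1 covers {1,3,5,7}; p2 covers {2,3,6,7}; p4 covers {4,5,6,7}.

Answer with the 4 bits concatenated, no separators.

0101

s1 (pos 1,3,5,7): 0⊕0⊕1⊕1 = 0
s2 (pos 2,3,6,7): 1⊕0⊕0⊕1 = 0
s4 (pos 4,5,6,7): 1⊕1⊕0⊕1 = 1
Syndrome s4…s1 = 100 → error at position 4.
Flip position 4: 0101101 → 0100101
Read data bits from positions 3,5,6,7: 0101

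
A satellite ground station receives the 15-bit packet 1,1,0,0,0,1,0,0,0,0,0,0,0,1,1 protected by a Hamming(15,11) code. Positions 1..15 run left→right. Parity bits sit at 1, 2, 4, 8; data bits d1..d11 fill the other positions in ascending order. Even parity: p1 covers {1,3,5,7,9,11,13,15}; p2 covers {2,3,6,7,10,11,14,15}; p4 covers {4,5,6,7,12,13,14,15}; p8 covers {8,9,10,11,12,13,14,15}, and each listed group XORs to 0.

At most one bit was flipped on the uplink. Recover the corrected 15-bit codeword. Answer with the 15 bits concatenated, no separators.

110101000000011

s1 (pos 1,3,5,7,9,11,13,15): 1⊕0⊕0⊕0⊕0⊕0⊕0⊕1 = 0
s2 (pos 2,3,6,7,10,11,14,15): 1⊕0⊕1⊕0⊕0⊕0⊕1⊕1 = 0
s4 (pos 4,5,6,7,12,13,14,15): 0⊕0⊕1⊕0⊕0⊕0⊕1⊕1 = 1
s8 (pos 8,9,10,11,12,13,14,15): 0⊕0⊕0⊕0⊕0⊕0⊕1⊕1 = 0
Syndrome s8…s1 = 0100 → error at position 4.
Flip position 4: 110001000000011 → 110101000000011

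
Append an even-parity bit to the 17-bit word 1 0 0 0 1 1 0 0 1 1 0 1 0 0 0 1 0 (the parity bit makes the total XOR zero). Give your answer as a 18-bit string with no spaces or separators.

100011001101000101

XOR of the 17 data bits: 1⊕0⊕0⊕0⊕1⊕1⊕0⊕0⊕1⊕1⊕0⊕1⊕0⊕0⊕0⊕1⊕0 = 1
Parity bit = 1 (so all 18 bits XOR to 0).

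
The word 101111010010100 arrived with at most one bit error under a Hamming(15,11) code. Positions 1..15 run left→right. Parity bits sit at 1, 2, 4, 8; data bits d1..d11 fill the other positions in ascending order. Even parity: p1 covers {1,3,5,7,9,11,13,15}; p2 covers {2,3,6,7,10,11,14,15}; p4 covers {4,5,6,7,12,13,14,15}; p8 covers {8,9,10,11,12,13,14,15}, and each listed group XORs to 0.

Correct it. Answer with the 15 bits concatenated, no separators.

101111010000100

s1 (pos 1,3,5,7,9,11,13,15): 1⊕1⊕1⊕0⊕0⊕1⊕1⊕0 = 1
s2 (pos 2,3,6,7,10,11,14,15): 0⊕1⊕1⊕0⊕0⊕1⊕0⊕0 = 1
s4 (pos 4,5,6,7,12,13,14,15): 1⊕1⊕1⊕0⊕0⊕1⊕0⊕0 = 0
s8 (pos 8,9,10,11,12,13,14,15): 1⊕0⊕0⊕1⊕0⊕1⊕0⊕0 = 1
Syndrome s8…s1 = 1011 → error at position 11.
Flip position 11: 101111010010100 → 101111010000100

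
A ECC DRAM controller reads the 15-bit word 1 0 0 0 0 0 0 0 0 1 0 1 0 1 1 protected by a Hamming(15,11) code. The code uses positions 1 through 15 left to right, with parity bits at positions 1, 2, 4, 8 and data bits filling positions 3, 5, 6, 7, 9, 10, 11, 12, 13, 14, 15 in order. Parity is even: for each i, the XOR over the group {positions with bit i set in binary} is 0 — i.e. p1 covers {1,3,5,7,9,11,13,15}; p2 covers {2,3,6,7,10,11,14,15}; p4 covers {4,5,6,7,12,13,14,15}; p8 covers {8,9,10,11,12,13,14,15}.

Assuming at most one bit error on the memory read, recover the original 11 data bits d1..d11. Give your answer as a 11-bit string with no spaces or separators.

00100101011

s1 (pos 1,3,5,7,9,11,13,15): 1⊕0⊕0⊕0⊕0⊕0⊕0⊕1 = 0
s2 (pos 2,3,6,7,10,11,14,15): 0⊕0⊕0⊕0⊕1⊕0⊕1⊕1 = 1
s4 (pos 4,5,6,7,12,13,14,15): 0⊕0⊕0⊕0⊕1⊕0⊕1⊕1 = 1
s8 (pos 8,9,10,11,12,13,14,15): 0⊕0⊕1⊕0⊕1⊕0⊕1⊕1 = 0
Syndrome s8…s1 = 0110 → error at position 6.
Flip position 6: 100000000101011 → 100001000101011
Read data bits from positions 3,5,6,7,9,10,11,12,13,14,15: 00100101011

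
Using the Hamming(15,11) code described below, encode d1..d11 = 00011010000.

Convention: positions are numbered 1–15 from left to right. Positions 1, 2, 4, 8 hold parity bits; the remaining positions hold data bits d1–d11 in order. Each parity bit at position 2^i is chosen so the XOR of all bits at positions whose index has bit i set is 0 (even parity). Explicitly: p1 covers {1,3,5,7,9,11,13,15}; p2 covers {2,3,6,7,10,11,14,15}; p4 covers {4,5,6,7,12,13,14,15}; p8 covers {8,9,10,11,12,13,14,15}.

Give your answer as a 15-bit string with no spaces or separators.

100100101010000

Place data at non-parity positions: p1 p2 0 p4 0 0 1 p8 1 0 1 0 0 0 0
p1 (pos 1,3,5,7,9,11,13,15): XOR of data positions = 0⊕0⊕1⊕1⊕1⊕0⊕0 = 1
p2 (pos 2,3,6,7,10,11,14,15): XOR of data positions = 0⊕0⊕1⊕0⊕1⊕0⊕0 = 0
p4 (pos 4,5,6,7,12,13,14,15): XOR of data positions = 0⊕0⊕1⊕0⊕0⊕0⊕0 = 1
p8 (pos 8,9,10,11,12,13,14,15): XOR of data positions = 1⊕0⊕1⊕0⊕0⊕0⊕0 = 0
Codeword: 100100101010000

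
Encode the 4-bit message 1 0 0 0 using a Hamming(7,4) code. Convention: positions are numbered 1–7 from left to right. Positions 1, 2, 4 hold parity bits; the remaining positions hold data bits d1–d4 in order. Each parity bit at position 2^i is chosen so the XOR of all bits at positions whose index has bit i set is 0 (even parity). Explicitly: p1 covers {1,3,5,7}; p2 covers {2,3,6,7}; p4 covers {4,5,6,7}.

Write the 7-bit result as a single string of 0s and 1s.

Place data at non-parity positions: p1 p2 1 p4 0 0 0
p1 (pos 1,3,5,7): XOR of data positions = 1⊕0⊕0 = 1
p2 (pos 2,3,6,7): XOR of data positions = 1⊕0⊕0 = 1
p4 (pos 4,5,6,7): XOR of data positions = 0⊕0⊕0 = 0
Codeword: 1110000

1110000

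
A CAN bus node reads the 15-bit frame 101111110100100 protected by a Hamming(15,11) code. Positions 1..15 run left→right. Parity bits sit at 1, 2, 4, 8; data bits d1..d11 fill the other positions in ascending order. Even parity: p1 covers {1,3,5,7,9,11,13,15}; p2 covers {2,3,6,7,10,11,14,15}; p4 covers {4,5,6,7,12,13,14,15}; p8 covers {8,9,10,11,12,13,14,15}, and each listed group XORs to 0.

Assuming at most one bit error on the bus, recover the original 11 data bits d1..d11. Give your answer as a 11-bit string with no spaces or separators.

11110100000

s1 (pos 1,3,5,7,9,11,13,15): 1⊕1⊕1⊕1⊕0⊕0⊕1⊕0 = 1
s2 (pos 2,3,6,7,10,11,14,15): 0⊕1⊕1⊕1⊕1⊕0⊕0⊕0 = 0
s4 (pos 4,5,6,7,12,13,14,15): 1⊕1⊕1⊕1⊕0⊕1⊕0⊕0 = 1
s8 (pos 8,9,10,11,12,13,14,15): 1⊕0⊕1⊕0⊕0⊕1⊕0⊕0 = 1
Syndrome s8…s1 = 1101 → error at position 13.
Flip position 13: 101111110100100 → 101111110100000
Read data bits from positions 3,5,6,7,9,10,11,12,13,14,15: 11110100000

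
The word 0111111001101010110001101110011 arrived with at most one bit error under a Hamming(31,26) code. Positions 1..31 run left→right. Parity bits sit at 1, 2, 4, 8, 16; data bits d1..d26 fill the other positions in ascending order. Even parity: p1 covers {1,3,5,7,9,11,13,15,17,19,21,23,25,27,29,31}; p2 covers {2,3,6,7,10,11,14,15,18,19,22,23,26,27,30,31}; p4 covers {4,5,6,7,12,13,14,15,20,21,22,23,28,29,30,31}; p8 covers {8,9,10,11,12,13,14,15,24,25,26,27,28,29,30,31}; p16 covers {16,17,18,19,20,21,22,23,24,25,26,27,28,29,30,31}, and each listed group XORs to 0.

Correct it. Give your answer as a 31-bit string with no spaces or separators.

0111111001101010110001100110011

s1 (pos 1,3,5,7,9,11,13,15,17,19,21,23,25,27,29,31): 0⊕1⊕1⊕1⊕0⊕1⊕1⊕1⊕1⊕0⊕0⊕1⊕1⊕1⊕0⊕1 = 1
s2 (pos 2,3,6,7,10,11,14,15,18,19,22,23,26,27,30,31): 1⊕1⊕1⊕1⊕1⊕1⊕0⊕1⊕1⊕0⊕1⊕1⊕1⊕1⊕1⊕1 = 0
s4 (pos 4,5,6,7,12,13,14,15,20,21,22,23,28,29,30,31): 1⊕1⊕1⊕1⊕0⊕1⊕0⊕1⊕0⊕0⊕1⊕1⊕0⊕0⊕1⊕1 = 0
s8 (pos 8,9,10,11,12,13,14,15,24,25,26,27,28,29,30,31): 0⊕0⊕1⊕1⊕0⊕1⊕0⊕1⊕0⊕1⊕1⊕1⊕0⊕0⊕1⊕1 = 1
s16 (pos 16,17,18,19,20,21,22,23,24,25,26,27,28,29,30,31): 0⊕1⊕1⊕0⊕0⊕0⊕1⊕1⊕0⊕1⊕1⊕1⊕0⊕0⊕1⊕1 = 1
Syndrome s16…s1 = 11001 → error at position 25.
Flip position 25: 0111111001101010110001101110011 → 0111111001101010110001100110011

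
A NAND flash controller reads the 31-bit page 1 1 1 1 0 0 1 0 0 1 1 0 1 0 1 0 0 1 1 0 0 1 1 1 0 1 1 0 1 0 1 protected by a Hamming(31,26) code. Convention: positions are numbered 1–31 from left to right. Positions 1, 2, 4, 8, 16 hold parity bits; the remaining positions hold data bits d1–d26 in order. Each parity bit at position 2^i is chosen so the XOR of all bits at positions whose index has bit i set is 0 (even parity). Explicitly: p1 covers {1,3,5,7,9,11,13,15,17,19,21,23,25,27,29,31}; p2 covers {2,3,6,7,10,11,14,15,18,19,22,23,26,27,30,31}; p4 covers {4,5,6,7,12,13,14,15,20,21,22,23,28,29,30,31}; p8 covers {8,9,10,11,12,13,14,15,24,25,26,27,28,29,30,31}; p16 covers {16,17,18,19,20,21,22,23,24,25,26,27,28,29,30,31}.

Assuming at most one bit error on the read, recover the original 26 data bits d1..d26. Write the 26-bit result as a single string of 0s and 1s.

10010110101011001110100101

s1 (pos 1,3,5,7,9,11,13,15,17,19,21,23,25,27,29,31): 1⊕1⊕0⊕1⊕0⊕1⊕1⊕1⊕0⊕1⊕0⊕1⊕0⊕1⊕1⊕1 = 1
s2 (pos 2,3,6,7,10,11,14,15,18,19,22,23,26,27,30,31): 1⊕1⊕0⊕1⊕1⊕1⊕0⊕1⊕1⊕1⊕1⊕1⊕1⊕1⊕0⊕1 = 1
s4 (pos 4,5,6,7,12,13,14,15,20,21,22,23,28,29,30,31): 1⊕0⊕0⊕1⊕0⊕1⊕0⊕1⊕0⊕0⊕1⊕1⊕0⊕1⊕0⊕1 = 0
s8 (pos 8,9,10,11,12,13,14,15,24,25,26,27,28,29,30,31): 0⊕0⊕1⊕1⊕0⊕1⊕0⊕1⊕1⊕0⊕1⊕1⊕0⊕1⊕0⊕1 = 1
s16 (pos 16,17,18,19,20,21,22,23,24,25,26,27,28,29,30,31): 0⊕0⊕1⊕1⊕0⊕0⊕1⊕1⊕1⊕0⊕1⊕1⊕0⊕1⊕0⊕1 = 1
Syndrome s16…s1 = 11011 → error at position 27.
Flip position 27: 1111001001101010011001110110101 → 1111001001101010011001110100101
Read data bits from positions 3,5,6,7,9,10,11,12,13,14,15,17,18,19,20,21,22,23,24,25,26,27,28,29,30,31: 10010110101011001110100101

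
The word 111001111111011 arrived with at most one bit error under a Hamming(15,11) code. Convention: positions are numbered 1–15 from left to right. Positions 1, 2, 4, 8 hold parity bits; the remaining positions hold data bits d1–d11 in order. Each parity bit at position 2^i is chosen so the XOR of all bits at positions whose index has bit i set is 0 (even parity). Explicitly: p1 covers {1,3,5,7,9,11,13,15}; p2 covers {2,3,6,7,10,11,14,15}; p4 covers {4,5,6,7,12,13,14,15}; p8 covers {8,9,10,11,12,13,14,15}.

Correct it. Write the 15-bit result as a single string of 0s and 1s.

111001111110011

s1 (pos 1,3,5,7,9,11,13,15): 1⊕1⊕0⊕1⊕1⊕1⊕0⊕1 = 0
s2 (pos 2,3,6,7,10,11,14,15): 1⊕1⊕1⊕1⊕1⊕1⊕1⊕1 = 0
s4 (pos 4,5,6,7,12,13,14,15): 0⊕0⊕1⊕1⊕1⊕0⊕1⊕1 = 1
s8 (pos 8,9,10,11,12,13,14,15): 1⊕1⊕1⊕1⊕1⊕0⊕1⊕1 = 1
Syndrome s8…s1 = 1100 → error at position 12.
Flip position 12: 111001111111011 → 111001111110011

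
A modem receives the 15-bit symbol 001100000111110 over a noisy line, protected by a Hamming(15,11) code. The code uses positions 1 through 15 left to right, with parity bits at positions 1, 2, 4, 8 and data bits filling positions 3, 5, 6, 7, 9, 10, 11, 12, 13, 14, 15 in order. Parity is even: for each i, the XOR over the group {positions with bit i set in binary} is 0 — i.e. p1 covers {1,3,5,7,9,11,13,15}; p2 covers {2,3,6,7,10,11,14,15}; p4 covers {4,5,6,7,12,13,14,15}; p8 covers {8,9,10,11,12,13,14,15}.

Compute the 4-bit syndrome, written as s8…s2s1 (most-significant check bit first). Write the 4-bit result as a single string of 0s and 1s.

s1 (pos 1,3,5,7,9,11,13,15): 0⊕1⊕0⊕0⊕0⊕1⊕1⊕0 = 1
s2 (pos 2,3,6,7,10,11,14,15): 0⊕1⊕0⊕0⊕1⊕1⊕1⊕0 = 0
s4 (pos 4,5,6,7,12,13,14,15): 1⊕0⊕0⊕0⊕1⊕1⊕1⊕0 = 0
s8 (pos 8,9,10,11,12,13,14,15): 0⊕0⊕1⊕1⊕1⊕1⊕1⊕0 = 1
Syndrome s8…s1 = 1001 → error at position 9.

1001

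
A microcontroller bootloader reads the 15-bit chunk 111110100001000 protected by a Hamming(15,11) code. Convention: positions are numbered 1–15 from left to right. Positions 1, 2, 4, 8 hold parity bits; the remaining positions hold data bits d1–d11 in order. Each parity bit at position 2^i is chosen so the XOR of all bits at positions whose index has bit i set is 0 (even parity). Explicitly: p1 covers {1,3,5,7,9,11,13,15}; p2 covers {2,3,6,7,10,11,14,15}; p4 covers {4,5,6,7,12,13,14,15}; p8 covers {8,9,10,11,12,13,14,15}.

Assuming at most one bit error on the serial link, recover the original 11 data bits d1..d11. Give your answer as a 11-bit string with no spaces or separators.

s1 (pos 1,3,5,7,9,11,13,15): 1⊕1⊕1⊕1⊕0⊕0⊕0⊕0 = 0
s2 (pos 2,3,6,7,10,11,14,15): 1⊕1⊕0⊕1⊕0⊕0⊕0⊕0 = 1
s4 (pos 4,5,6,7,12,13,14,15): 1⊕1⊕0⊕1⊕1⊕0⊕0⊕0 = 0
s8 (pos 8,9,10,11,12,13,14,15): 0⊕0⊕0⊕0⊕1⊕0⊕0⊕0 = 1
Syndrome s8…s1 = 1010 → error at position 10.
Flip position 10: 111110100001000 → 111110100101000
Read data bits from positions 3,5,6,7,9,10,11,12,13,14,15: 11010101000

11010101000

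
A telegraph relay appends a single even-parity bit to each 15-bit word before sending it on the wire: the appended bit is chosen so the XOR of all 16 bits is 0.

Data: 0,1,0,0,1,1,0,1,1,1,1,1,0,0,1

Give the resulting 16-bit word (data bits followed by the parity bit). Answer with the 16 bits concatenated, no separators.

XOR of the 15 data bits: 0⊕1⊕0⊕0⊕1⊕1⊕0⊕1⊕1⊕1⊕1⊕1⊕0⊕0⊕1 = 1
Parity bit = 1 (so all 16 bits XOR to 0).

0100110111110011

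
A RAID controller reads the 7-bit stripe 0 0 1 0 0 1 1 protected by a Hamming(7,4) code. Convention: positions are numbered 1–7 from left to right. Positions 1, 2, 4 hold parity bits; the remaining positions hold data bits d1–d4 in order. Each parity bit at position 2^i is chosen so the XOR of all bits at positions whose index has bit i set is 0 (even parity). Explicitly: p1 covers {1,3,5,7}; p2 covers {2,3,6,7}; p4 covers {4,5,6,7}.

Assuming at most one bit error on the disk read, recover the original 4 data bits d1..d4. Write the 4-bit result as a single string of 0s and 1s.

1011

s1 (pos 1,3,5,7): 0⊕1⊕0⊕1 = 0
s2 (pos 2,3,6,7): 0⊕1⊕1⊕1 = 1
s4 (pos 4,5,6,7): 0⊕0⊕1⊕1 = 0
Syndrome s4…s1 = 010 → error at position 2.
Flip position 2: 0010011 → 0110011
Read data bits from positions 3,5,6,7: 1011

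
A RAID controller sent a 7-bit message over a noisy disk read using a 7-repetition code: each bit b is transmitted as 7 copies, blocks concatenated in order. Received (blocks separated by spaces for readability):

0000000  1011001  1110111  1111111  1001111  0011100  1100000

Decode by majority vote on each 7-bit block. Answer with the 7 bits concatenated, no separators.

0111100

Block 1 (0000000): 0 ones → 0
Block 2 (1011001): 4 ones → 1
Block 3 (1110111): 6 ones → 1
Block 4 (1111111): 7 ones → 1
Block 5 (1001111): 5 ones → 1
Block 6 (0011100): 3 ones → 0
Block 7 (1100000): 2 ones → 0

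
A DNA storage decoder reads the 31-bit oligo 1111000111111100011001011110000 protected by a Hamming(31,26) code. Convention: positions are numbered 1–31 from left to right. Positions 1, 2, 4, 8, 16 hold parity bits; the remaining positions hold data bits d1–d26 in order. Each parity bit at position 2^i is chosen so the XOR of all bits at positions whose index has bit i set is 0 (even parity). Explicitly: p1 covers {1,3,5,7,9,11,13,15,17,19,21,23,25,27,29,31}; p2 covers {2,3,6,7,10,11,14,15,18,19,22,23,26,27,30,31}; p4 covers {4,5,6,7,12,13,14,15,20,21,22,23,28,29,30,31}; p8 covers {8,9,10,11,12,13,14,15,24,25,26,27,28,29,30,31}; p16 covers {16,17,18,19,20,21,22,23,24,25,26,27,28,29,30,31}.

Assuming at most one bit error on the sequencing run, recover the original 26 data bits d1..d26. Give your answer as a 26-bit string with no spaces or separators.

10001111110011001011111000

s1 (pos 1,3,5,7,9,11,13,15,17,19,21,23,25,27,29,31): 1⊕1⊕0⊕0⊕1⊕1⊕1⊕0⊕0⊕1⊕0⊕0⊕1⊕1⊕0⊕0 = 0
s2 (pos 2,3,6,7,10,11,14,15,18,19,22,23,26,27,30,31): 1⊕1⊕0⊕0⊕1⊕1⊕1⊕0⊕1⊕1⊕1⊕0⊕1⊕1⊕0⊕0 = 0
s4 (pos 4,5,6,7,12,13,14,15,20,21,22,23,28,29,30,31): 1⊕0⊕0⊕0⊕1⊕1⊕1⊕0⊕0⊕0⊕1⊕0⊕0⊕0⊕0⊕0 = 1
s8 (pos 8,9,10,11,12,13,14,15,24,25,26,27,28,29,30,31): 1⊕1⊕1⊕1⊕1⊕1⊕1⊕0⊕1⊕1⊕1⊕1⊕0⊕0⊕0⊕0 = 1
s16 (pos 16,17,18,19,20,21,22,23,24,25,26,27,28,29,30,31): 0⊕0⊕1⊕1⊕0⊕0⊕1⊕0⊕1⊕1⊕1⊕1⊕0⊕0⊕0⊕0 = 1
Syndrome s16…s1 = 11100 → error at position 28.
Flip position 28: 1111000111111100011001011110000 → 1111000111111100011001011111000
Read data bits from positions 3,5,6,7,9,10,11,12,13,14,15,17,18,19,20,21,22,23,24,25,26,27,28,29,30,31: 10001111110011001011111000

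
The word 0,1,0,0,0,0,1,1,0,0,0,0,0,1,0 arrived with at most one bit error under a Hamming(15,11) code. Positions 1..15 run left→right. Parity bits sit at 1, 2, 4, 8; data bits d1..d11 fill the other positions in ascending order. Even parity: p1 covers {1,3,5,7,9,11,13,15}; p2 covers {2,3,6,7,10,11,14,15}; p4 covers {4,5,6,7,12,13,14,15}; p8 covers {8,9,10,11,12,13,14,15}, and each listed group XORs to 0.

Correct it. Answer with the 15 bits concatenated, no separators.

011000110000010

s1 (pos 1,3,5,7,9,11,13,15): 0⊕0⊕0⊕1⊕0⊕0⊕0⊕0 = 1
s2 (pos 2,3,6,7,10,11,14,15): 1⊕0⊕0⊕1⊕0⊕0⊕1⊕0 = 1
s4 (pos 4,5,6,7,12,13,14,15): 0⊕0⊕0⊕1⊕0⊕0⊕1⊕0 = 0
s8 (pos 8,9,10,11,12,13,14,15): 1⊕0⊕0⊕0⊕0⊕0⊕1⊕0 = 0
Syndrome s8…s1 = 0011 → error at position 3.
Flip position 3: 010000110000010 → 011000110000010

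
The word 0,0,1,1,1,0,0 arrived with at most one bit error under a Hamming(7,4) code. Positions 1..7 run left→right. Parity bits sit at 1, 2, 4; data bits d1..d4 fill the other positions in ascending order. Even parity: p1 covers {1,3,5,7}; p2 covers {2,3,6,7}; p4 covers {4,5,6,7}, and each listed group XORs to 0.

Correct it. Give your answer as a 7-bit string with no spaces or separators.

s1 (pos 1,3,5,7): 0⊕1⊕1⊕0 = 0
s2 (pos 2,3,6,7): 0⊕1⊕0⊕0 = 1
s4 (pos 4,5,6,7): 1⊕1⊕0⊕0 = 0
Syndrome s4…s1 = 010 → error at position 2.
Flip position 2: 0011100 → 0111100

0111100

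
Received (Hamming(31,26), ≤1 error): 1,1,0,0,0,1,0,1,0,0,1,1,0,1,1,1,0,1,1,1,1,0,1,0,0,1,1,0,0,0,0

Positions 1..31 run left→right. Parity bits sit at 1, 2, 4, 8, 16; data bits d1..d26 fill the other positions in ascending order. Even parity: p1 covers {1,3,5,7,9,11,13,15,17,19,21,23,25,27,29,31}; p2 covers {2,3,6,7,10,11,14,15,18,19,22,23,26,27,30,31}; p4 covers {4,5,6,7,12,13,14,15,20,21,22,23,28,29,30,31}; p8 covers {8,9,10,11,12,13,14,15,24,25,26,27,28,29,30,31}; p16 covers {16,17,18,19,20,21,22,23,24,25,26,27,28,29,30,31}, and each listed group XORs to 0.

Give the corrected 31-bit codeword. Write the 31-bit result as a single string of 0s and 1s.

1100010100111111011110100110000

s1 (pos 1,3,5,7,9,11,13,15,17,19,21,23,25,27,29,31): 1⊕0⊕0⊕0⊕0⊕1⊕0⊕1⊕0⊕1⊕1⊕1⊕0⊕1⊕0⊕0 = 1
s2 (pos 2,3,6,7,10,11,14,15,18,19,22,23,26,27,30,31): 1⊕0⊕1⊕0⊕0⊕1⊕1⊕1⊕1⊕1⊕0⊕1⊕1⊕1⊕0⊕0 = 0
s4 (pos 4,5,6,7,12,13,14,15,20,21,22,23,28,29,30,31): 0⊕0⊕1⊕0⊕1⊕0⊕1⊕1⊕1⊕1⊕0⊕1⊕0⊕0⊕0⊕0 = 1
s8 (pos 8,9,10,11,12,13,14,15,24,25,26,27,28,29,30,31): 1⊕0⊕0⊕1⊕1⊕0⊕1⊕1⊕0⊕0⊕1⊕1⊕0⊕0⊕0⊕0 = 1
s16 (pos 16,17,18,19,20,21,22,23,24,25,26,27,28,29,30,31): 1⊕0⊕1⊕1⊕1⊕1⊕0⊕1⊕0⊕0⊕1⊕1⊕0⊕0⊕0⊕0 = 0
Syndrome s16…s1 = 01101 → error at position 13.
Flip position 13: 1100010100110111011110100110000 → 1100010100111111011110100110000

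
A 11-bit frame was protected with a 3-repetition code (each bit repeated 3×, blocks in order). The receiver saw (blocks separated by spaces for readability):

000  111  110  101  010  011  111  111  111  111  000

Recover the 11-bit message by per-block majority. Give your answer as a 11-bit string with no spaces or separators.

Block 1 (000): 0 ones → 0
Block 2 (111): 3 ones → 1
Block 3 (110): 2 ones → 1
Block 4 (101): 2 ones → 1
Block 5 (010): 1 one → 0
Block 6 (011): 2 ones → 1
Block 7 (111): 3 ones → 1
Block 8 (111): 3 ones → 1
Block 9 (111): 3 ones → 1
Block 10 (111): 3 ones → 1
Block 11 (000): 0 ones → 0

01110111110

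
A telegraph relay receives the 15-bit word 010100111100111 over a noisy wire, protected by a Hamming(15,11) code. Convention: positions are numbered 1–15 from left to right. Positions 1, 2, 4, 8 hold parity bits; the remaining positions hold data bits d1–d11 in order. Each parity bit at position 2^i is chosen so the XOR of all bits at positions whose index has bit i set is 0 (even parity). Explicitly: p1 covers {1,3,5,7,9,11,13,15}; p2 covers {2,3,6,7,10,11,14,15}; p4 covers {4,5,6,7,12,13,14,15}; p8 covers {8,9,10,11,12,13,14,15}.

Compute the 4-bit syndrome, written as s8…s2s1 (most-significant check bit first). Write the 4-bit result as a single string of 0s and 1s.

0110

s1 (pos 1,3,5,7,9,11,13,15): 0⊕0⊕0⊕1⊕1⊕0⊕1⊕1 = 0
s2 (pos 2,3,6,7,10,11,14,15): 1⊕0⊕0⊕1⊕1⊕0⊕1⊕1 = 1
s4 (pos 4,5,6,7,12,13,14,15): 1⊕0⊕0⊕1⊕0⊕1⊕1⊕1 = 1
s8 (pos 8,9,10,11,12,13,14,15): 1⊕1⊕1⊕0⊕0⊕1⊕1⊕1 = 0
Syndrome s8…s1 = 0110 → error at position 6.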